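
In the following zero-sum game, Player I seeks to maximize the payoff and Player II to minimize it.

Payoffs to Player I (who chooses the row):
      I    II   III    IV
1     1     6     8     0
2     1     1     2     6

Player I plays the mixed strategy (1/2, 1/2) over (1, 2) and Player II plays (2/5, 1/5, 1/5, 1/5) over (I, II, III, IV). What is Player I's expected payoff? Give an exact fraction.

27/10

Against (2/5, 1/5, 1/5, 1/5), each row's expected payoff is 1: 16/5; 2: 11/5.
Taking the (1/2, 1/2)-weighted average: (1/2)·(16/5) + (1/2)·(11/5) = 27/10.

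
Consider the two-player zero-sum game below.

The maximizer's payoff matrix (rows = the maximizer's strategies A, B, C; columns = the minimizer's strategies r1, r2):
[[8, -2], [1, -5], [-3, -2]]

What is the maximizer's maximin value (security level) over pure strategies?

The worst-case payoff for each row is A: -2, B: -5, C: -3.
The best of these is -2.

-2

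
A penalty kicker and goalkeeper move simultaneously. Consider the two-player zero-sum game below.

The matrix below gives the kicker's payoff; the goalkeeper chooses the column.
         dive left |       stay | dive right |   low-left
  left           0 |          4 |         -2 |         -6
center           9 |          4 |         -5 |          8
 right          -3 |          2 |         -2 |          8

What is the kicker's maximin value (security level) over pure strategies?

The worst-case payoff for each row is left: -6, center: -5, right: -3.
The best of these is -3.

-3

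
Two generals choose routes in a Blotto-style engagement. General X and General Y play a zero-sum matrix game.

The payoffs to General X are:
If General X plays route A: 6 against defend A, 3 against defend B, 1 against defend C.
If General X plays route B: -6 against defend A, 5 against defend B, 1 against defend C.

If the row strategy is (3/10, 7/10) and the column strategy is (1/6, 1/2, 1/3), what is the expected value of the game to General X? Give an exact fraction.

32/15

Against (1/6, 1/2, 1/3), each row's expected payoff is route A: 17/6; route B: 11/6.
Taking the (3/10, 7/10)-weighted average: (3/10)·(17/6) + (7/10)·(11/6) = 32/15.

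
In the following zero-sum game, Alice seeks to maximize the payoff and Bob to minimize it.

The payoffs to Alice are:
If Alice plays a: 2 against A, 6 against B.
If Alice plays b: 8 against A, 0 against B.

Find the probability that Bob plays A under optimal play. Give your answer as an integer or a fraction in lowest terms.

Row minima are 2 and 0, so Alice's maximin is 2; column maxima are 8 and 6, so Bob's minimax is 6. These differ, so the equilibrium is in mixed strategies.
Let Bob play A with probability q. Alice is indifferent when 2q + 6(1−q) = 8q, giving q = 1/2.

1/2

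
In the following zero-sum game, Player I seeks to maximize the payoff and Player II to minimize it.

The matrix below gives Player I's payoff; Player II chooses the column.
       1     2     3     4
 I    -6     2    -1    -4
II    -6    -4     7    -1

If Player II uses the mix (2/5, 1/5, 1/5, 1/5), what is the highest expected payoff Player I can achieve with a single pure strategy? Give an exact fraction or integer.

I: (-6)·(2/5) + (2)·(1/5) + (-1)·(1/5) + (-4)·(1/5) = -3.
II: (-6)·(2/5) + (-4)·(1/5) + (7)·(1/5) + (-1)·(1/5) = -2.
The best pure response is II with expected payoff -2.

-2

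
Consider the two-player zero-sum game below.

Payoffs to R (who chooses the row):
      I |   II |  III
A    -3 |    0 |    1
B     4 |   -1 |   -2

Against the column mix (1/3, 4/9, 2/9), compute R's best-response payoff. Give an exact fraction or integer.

4/9

A: (-3)·(1/3) + (0)·(4/9) + (1)·(2/9) = -7/9.
B: (4)·(1/3) + (-1)·(4/9) + (-2)·(2/9) = 4/9.
The best pure response is B with expected payoff 4/9.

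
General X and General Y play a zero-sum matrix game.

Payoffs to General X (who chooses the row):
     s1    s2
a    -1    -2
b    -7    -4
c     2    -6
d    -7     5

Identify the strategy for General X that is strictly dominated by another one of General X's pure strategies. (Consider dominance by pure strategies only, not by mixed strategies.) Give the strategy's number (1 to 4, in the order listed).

Compare b with a: -1 > -7, -2 > -4.
So a strictly dominates b for General X; b is strictly dominated.

2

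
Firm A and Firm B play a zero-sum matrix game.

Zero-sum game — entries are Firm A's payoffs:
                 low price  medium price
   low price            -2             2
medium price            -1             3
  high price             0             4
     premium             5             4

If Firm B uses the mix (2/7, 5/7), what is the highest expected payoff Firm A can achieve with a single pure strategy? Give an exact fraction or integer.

low price: (-2)·(2/7) + (2)·(5/7) = 6/7.
medium price: (-1)·(2/7) + (3)·(5/7) = 13/7.
high price: (0)·(2/7) + (4)·(5/7) = 20/7.
premium: (5)·(2/7) + (4)·(5/7) = 30/7.
The best pure response is premium with expected payoff 30/7.

30/7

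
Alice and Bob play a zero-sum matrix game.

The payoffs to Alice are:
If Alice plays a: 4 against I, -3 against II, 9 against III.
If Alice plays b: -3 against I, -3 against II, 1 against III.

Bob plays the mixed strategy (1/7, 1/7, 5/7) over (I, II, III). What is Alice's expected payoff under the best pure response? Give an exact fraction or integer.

a: (4)·(1/7) + (-3)·(1/7) + (9)·(5/7) = 46/7.
b: (-3)·(1/7) + (-3)·(1/7) + (1)·(5/7) = -1/7.
The best pure response is a with expected payoff 46/7.

46/7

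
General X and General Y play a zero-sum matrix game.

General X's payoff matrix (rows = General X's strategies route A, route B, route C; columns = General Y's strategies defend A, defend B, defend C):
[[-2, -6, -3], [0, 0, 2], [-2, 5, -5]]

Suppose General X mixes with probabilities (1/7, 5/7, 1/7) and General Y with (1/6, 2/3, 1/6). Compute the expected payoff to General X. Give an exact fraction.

-1/7

Against (1/6, 2/3, 1/6), each row's expected payoff is route A: -29/6; route B: 1/3; route C: 13/6.
Taking the (1/7, 5/7, 1/7)-weighted average: (1/7)·(-29/6) + (5/7)·(1/3) + (1/7)·(13/6) = -1/7.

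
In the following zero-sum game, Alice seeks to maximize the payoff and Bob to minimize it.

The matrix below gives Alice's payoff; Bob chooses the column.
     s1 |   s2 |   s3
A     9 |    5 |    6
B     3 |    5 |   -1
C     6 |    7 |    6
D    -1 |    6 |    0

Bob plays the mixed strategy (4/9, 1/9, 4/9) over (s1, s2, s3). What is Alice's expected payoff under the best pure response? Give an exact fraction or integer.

A: (9)·(4/9) + (5)·(1/9) + (6)·(4/9) = 65/9.
B: (3)·(4/9) + (5)·(1/9) + (-1)·(4/9) = 13/9.
C: (6)·(4/9) + (7)·(1/9) + (6)·(4/9) = 55/9.
D: (-1)·(4/9) + (6)·(1/9) + (0)·(4/9) = 2/9.
The best pure response is A with expected payoff 65/9.

65/9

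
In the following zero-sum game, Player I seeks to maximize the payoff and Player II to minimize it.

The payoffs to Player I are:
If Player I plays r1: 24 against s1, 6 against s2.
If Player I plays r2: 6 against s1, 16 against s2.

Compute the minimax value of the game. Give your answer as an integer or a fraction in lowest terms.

Row minima are 6 and 6, so Player I's maximin is 6; column maxima are 24 and 16, so Player II's minimax is 16. These differ, so the equilibrium is in mixed strategies.
Let Player I play r1 with probability p. Player II is indifferent when 24p + 6(1−p) = 6p + 16(1−p), giving p = 5/14.
Let Player II play s1 with probability q. Player I is indifferent when 24q + 6(1−q) = 6q + 16(1−q), giving q = 5/14.
The value is 24·(5/14) + (6)·(9/14) = 87/7.

87/7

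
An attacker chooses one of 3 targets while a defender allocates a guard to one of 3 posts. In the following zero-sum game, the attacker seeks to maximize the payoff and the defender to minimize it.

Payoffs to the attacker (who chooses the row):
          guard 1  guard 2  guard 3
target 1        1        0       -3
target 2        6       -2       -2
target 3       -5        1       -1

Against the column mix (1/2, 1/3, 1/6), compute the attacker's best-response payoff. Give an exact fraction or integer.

target 1: (1)·(1/2) + (0)·(1/3) + (-3)·(1/6) = 0.
target 2: (6)·(1/2) + (-2)·(1/3) + (-2)·(1/6) = 2.
target 3: (-5)·(1/2) + (1)·(1/3) + (-1)·(1/6) = -7/3.
The best pure response is target 2 with expected payoff 2.

2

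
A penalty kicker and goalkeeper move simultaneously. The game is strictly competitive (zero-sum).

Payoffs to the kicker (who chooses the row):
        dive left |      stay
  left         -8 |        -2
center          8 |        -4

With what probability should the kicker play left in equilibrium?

Row minima are -8 and -4, so the kicker's maximin is -4; column maxima are 8 and -2, so the goalkeeper's minimax is -2. These differ, so the equilibrium is in mixed strategies.
Let the kicker play left with probability p. The goalkeeper is indifferent when −8p + 8(1−p) = −2p − 4(1−p), giving p = 2/3.

2/3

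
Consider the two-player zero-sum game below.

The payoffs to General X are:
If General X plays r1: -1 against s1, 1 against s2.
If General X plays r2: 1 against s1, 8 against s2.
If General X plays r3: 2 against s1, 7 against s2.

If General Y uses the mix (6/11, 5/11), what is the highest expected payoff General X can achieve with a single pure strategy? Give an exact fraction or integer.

r1: (-1)·(6/11) + (1)·(5/11) = -1/11.
r2: (1)·(6/11) + (8)·(5/11) = 46/11.
r3: (2)·(6/11) + (7)·(5/11) = 47/11.
The best pure response is r3 with expected payoff 47/11.

47/11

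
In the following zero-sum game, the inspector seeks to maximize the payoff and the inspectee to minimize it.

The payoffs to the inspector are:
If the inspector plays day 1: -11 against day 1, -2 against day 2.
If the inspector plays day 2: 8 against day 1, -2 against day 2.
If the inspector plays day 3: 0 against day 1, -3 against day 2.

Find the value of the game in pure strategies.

-2

Row minima: -11, -2, -3 → the inspector's maximin is -2.
Column maxima: 8, -2 → the inspectee's minimax is -2.
They coincide at (day 2, day 2), so the value is -2.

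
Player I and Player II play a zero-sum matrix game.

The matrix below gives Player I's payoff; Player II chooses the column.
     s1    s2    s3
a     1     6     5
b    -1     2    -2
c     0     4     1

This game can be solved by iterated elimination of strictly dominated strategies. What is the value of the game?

Row b is strictly dominated by row a (1>-1, 6>2, 5>-2); eliminate b.
Column s3 is strictly dominated by s1 for Player II (1<5, 0<1); eliminate s3.
Row c is strictly dominated by row a (1>0, 6>4); eliminate c.
Column s2 is strictly dominated by s1 for Player II (1<6); eliminate s2.
Only (a, s1) remains, with payoff 1.

1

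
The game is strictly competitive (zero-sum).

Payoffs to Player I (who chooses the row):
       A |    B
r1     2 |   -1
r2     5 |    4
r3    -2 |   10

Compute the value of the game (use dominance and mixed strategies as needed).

58/13

Row r1 is strictly dominated by row r2, so Player I never plays it.
The remaining 2×2 game on (r2, r3) × (A, B) has no saddle point. Let Player I play r2 with probability p; indifference gives 5p − 2(1−p) = 4p + 10(1−p), so p = 12/13.
Similarly Player II's optimal q on A is 6/13, and the value is 5·(6/13) + (4)·(7/13) = 58/13.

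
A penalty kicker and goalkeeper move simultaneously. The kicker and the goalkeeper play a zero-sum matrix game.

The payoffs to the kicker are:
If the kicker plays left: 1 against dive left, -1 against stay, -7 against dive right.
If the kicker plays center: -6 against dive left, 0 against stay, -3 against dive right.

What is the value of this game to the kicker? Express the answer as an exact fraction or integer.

-45/11

Column stay is strictly dominated by dive right for the goalkeeper (it gives the kicker more in every row).
The remaining 2×2 game on (left, center) × (dive left, dive right) has no saddle point. Let the kicker play left with probability p; indifference gives p − 6(1−p) = −7p − 3(1−p), so p = 3/11.
Similarly the goalkeeper's optimal q on dive left is 4/11, and the value is 1·(4/11) + (-7)·(7/11) = -45/11.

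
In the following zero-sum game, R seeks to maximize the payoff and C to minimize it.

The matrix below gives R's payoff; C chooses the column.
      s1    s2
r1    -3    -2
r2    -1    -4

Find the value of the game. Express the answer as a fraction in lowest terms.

-5/2

Row minima are -3 and -4, so R's maximin is -3; column maxima are -1 and -2, so C's minimax is -2. These differ, so the equilibrium is in mixed strategies.
Let R play r1 with probability p. C is indifferent when −3p − (1−p) = −2p − 4(1−p), giving p = 3/4.
Let C play s1 with probability q. R is indifferent when −3q − 2(1−q) = −q − 4(1−q), giving q = 1/2.
The value is -3·(1/2) + (-2)·(1/2) = -5/2.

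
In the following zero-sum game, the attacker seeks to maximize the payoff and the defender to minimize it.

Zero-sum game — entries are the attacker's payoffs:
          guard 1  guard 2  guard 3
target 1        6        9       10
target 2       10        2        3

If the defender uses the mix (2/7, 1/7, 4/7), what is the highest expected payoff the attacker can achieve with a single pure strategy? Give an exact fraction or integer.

61/7

target 1: (6)·(2/7) + (9)·(1/7) + (10)·(4/7) = 61/7.
target 2: (10)·(2/7) + (2)·(1/7) + (3)·(4/7) = 34/7.
The best pure response is target 1 with expected payoff 61/7.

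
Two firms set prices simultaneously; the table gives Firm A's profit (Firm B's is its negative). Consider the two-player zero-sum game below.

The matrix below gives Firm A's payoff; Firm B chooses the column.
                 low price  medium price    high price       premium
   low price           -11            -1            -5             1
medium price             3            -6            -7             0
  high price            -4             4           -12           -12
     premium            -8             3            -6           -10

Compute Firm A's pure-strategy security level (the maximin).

The worst-case payoff for each row is low price: -11, medium price: -7, high price: -12, premium: -10.
The best of these is -7.

-7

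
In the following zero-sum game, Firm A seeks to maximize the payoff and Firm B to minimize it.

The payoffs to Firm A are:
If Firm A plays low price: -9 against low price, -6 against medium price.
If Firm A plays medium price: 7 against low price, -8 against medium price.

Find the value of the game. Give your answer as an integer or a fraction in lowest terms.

Row minima are -9 and -8, so Firm A's maximin is -8; column maxima are 7 and -6, so Firm B's minimax is -6. These differ, so the equilibrium is in mixed strategies.
Let Firm A play low price with probability p. Firm B is indifferent when −9p + 7(1−p) = −6p − 8(1−p), giving p = 5/6.
Let Firm B play low price with probability q. Firm A is indifferent when −9q − 6(1−q) = 7q − 8(1−q), giving q = 1/9.
The value is -9·(1/9) + (-6)·(8/9) = -19/3.

-19/3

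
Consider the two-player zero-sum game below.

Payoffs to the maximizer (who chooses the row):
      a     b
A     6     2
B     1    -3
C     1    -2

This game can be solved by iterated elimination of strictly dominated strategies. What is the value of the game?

Column a is strictly dominated by b for the minimizer (2<6, -3<1, -2<1); eliminate a.
Row C is strictly dominated by row A (2>-2); eliminate C.
Row B is strictly dominated by row A (2>-3); eliminate B.
Only (A, b) remains, with payoff 2.

2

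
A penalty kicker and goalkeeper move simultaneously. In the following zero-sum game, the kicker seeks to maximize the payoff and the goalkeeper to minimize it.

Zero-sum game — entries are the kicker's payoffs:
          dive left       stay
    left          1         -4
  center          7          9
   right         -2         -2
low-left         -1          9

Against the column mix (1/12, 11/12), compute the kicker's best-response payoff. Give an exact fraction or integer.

53/6

left: (1)·(1/12) + (-4)·(11/12) = -43/12.
center: (7)·(1/12) + (9)·(11/12) = 53/6.
right: (-2)·(1/12) + (-2)·(11/12) = -2.
low-left: (-1)·(1/12) + (9)·(11/12) = 49/6.
The best pure response is center with expected payoff 53/6.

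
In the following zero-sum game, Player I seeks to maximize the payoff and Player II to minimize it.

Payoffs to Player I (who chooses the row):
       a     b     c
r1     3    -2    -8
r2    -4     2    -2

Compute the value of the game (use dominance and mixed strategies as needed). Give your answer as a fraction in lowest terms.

-38/13

Column b is strictly dominated by c for Player II (it gives Player I more in every row).
The remaining 2×2 game on (r1, r2) × (a, c) has no saddle point. Let Player I play r1 with probability p; indifference gives 3p − 4(1−p) = −8p − 2(1−p), so p = 2/13.
Similarly Player II's optimal q on a is 6/13, and the value is 3·(6/13) + (-8)·(7/13) = -38/13.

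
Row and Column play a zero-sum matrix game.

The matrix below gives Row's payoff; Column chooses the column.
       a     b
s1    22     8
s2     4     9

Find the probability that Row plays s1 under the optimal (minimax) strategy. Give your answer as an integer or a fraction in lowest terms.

Row minima are 8 and 4, so Row's maximin is 8; column maxima are 22 and 9, so Column's minimax is 9. These differ, so the equilibrium is in mixed strategies.
Let Row play s1 with probability p. Column is indifferent when 22p + 4(1−p) = 8p + 9(1−p), giving p = 5/19.

5/19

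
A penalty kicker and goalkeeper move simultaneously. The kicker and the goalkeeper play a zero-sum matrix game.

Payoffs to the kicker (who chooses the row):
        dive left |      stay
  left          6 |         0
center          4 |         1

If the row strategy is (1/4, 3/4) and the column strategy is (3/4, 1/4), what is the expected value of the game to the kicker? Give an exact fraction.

Against (3/4, 1/4), each row's expected payoff is left: 9/2; center: 13/4.
Taking the (1/4, 3/4)-weighted average: (1/4)·(9/2) + (3/4)·(13/4) = 57/16.

57/16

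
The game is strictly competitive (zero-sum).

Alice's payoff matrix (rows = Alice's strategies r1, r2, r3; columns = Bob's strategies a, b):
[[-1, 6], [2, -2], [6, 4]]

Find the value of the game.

40/9

Row r2 is strictly dominated by row r3, so Alice never plays it.
The remaining 2×2 game on (r1, r3) × (a, b) has no saddle point. Let Alice play r1 with probability p; indifference gives −p + 6(1−p) = 6p + 4(1−p), so p = 2/9.
Similarly Bob's optimal q on a is 2/9, and the value is -1·(2/9) + (6)·(7/9) = 40/9.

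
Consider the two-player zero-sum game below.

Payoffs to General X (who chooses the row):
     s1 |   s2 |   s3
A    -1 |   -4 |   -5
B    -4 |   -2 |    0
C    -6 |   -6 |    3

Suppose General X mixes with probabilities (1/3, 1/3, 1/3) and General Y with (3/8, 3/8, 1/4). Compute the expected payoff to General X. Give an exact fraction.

-73/24

Against (3/8, 3/8, 1/4), each row's expected payoff is A: -25/8; B: -9/4; C: -15/4.
Taking the (1/3, 1/3, 1/3)-weighted average: (1/3)·(-25/8) + (1/3)·(-9/4) + (1/3)·(-15/4) = -73/24.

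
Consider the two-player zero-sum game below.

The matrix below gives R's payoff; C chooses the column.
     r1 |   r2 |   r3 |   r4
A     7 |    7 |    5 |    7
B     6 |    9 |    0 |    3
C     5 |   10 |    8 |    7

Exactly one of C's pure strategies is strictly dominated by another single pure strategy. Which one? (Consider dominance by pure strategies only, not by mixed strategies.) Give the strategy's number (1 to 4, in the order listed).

C prefers columns that give R less. Compare r2 with r3: 5 < 7, 0 < 9, 8 < 10.
So r3 strictly dominates r2 for C; r2 is strictly dominated.

2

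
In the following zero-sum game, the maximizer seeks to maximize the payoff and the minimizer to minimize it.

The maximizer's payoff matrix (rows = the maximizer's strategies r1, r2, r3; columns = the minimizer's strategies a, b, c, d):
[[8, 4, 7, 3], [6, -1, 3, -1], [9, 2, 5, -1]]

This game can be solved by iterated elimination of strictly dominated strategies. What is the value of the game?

Column c is strictly dominated by b for the minimizer (4<7, -1<3, 2<5); eliminate c.
Column a is strictly dominated by b for the minimizer (4<8, -1<6, 2<9); eliminate a.
Row r2 is strictly dominated by row r1 (4>-1, 3>-1); eliminate r2.
Column b is strictly dominated by d for the minimizer (3<4, -1<2); eliminate b.
Row r3 is strictly dominated by row r1 (3>-1); eliminate r3.
Only (r1, d) remains, with payoff 3.

3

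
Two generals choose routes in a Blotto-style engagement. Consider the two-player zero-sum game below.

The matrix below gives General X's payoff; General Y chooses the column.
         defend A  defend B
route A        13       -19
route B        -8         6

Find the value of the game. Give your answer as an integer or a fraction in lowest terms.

Row minima are -19 and -8, so General X's maximin is -8; column maxima are 13 and 6, so General Y's minimax is 6. These differ, so the equilibrium is in mixed strategies.
Let General X play route A with probability p. General Y is indifferent when 13p − 8(1−p) = −19p + 6(1−p), giving p = 7/23.
Let General Y play defend A with probability q. General X is indifferent when 13q − 19(1−q) = −8q + 6(1−q), giving q = 25/46.
The value is 13·(25/46) + (-19)·(21/46) = -37/23.

-37/23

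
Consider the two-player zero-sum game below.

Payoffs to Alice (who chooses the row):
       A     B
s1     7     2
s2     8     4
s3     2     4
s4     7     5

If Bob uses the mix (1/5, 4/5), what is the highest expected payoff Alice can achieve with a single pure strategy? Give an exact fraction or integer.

27/5

s1: (7)·(1/5) + (2)·(4/5) = 3.
s2: (8)·(1/5) + (4)·(4/5) = 24/5.
s3: (2)·(1/5) + (4)·(4/5) = 18/5.
s4: (7)·(1/5) + (5)·(4/5) = 27/5.
The best pure response is s4 with expected payoff 27/5.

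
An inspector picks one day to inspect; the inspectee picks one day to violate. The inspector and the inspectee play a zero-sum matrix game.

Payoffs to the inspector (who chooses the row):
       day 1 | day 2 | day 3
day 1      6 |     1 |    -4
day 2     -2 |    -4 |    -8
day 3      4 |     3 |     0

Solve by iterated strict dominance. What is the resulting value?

0

Row day 2 is strictly dominated by row day 1 (6>-2, 1>-4, -4>-8); eliminate day 2.
Column day 2 is strictly dominated by day 3 for the inspectee (-4<1, 0<3); eliminate day 2.
Column day 1 is strictly dominated by day 3 for the inspectee (-4<6, 0<4); eliminate day 1.
Row day 1 is strictly dominated by row day 3 (0>-4); eliminate day 1.
Only (day 3, day 3) remains, with payoff 0.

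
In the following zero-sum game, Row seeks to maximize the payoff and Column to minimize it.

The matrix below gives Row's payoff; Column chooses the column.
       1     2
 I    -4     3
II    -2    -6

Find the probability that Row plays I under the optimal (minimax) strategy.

Row minima are -4 and -6, so Row's maximin is -4; column maxima are -2 and 3, so Column's minimax is -2. These differ, so the equilibrium is in mixed strategies.
Let Row play I with probability p. Column is indifferent when −4p − 2(1−p) = 3p − 6(1−p), giving p = 4/11.

4/11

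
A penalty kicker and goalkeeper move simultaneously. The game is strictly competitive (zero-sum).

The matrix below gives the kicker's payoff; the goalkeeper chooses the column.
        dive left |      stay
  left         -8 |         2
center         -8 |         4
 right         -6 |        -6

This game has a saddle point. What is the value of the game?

Row minima: -8, -8, -6 → the kicker's maximin is -6.
Column maxima: -6, 4 → the goalkeeper's minimax is -6.
They coincide at (right, dive left), so the value is -6.

-6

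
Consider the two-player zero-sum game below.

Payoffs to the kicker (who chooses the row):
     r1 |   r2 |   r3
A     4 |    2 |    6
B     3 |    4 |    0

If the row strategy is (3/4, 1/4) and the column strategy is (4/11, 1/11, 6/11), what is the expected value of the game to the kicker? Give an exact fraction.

89/22

Against (4/11, 1/11, 6/11), each row's expected payoff is A: 54/11; B: 16/11.
Taking the (3/4, 1/4)-weighted average: (3/4)·(54/11) + (1/4)·(16/11) = 89/22.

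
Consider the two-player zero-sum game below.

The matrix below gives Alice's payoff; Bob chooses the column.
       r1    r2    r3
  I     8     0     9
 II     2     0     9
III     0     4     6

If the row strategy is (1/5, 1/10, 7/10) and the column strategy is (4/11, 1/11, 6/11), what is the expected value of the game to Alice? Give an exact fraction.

Against (4/11, 1/11, 6/11), each row's expected payoff is I: 86/11; II: 62/11; III: 40/11.
Taking the (1/5, 1/10, 7/10)-weighted average: (1/5)·(86/11) + (1/10)·(62/11) + (7/10)·(40/11) = 257/55.

257/55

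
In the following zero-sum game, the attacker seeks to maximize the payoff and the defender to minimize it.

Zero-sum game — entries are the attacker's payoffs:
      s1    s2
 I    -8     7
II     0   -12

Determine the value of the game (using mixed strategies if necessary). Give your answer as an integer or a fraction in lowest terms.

Row minima are -8 and -12, so the attacker's maximin is -8; column maxima are 0 and 7, so the defender's minimax is 0. These differ, so the equilibrium is in mixed strategies.
Let the attacker play I with probability p. The defender is indifferent when −8p = 7p − 12(1−p), giving p = 4/9.
Let the defender play s1 with probability q. The attacker is indifferent when −8q + 7(1−q) = −12(1−q), giving q = 19/27.
The value is -8·(19/27) + (7)·(8/27) = -32/9.

-32/9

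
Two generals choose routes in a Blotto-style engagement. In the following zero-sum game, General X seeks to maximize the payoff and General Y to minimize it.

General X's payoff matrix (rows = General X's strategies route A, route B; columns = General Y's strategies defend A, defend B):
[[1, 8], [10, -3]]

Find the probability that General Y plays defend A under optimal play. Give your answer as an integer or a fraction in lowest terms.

Row minima are 1 and -3, so General X's maximin is 1; column maxima are 10 and 8, so General Y's minimax is 8. These differ, so the equilibrium is in mixed strategies.
Let General Y play defend A with probability q. General X is indifferent when q + 8(1−q) = 10q − 3(1−q), giving q = 11/20.

11/20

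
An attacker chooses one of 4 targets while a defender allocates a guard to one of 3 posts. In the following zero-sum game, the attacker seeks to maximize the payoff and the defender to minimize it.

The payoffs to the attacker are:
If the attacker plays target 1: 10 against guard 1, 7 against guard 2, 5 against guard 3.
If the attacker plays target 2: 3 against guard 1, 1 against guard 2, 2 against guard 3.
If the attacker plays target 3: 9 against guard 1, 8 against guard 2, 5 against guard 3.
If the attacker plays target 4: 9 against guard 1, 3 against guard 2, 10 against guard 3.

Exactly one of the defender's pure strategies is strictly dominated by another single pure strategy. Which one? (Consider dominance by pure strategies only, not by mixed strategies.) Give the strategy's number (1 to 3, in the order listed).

1

The defender prefers columns that give the attacker less. Compare guard 1 with guard 2: 7 < 10, 1 < 3, 8 < 9, 3 < 9.
So guard 2 strictly dominates guard 1 for the defender; guard 1 is strictly dominated.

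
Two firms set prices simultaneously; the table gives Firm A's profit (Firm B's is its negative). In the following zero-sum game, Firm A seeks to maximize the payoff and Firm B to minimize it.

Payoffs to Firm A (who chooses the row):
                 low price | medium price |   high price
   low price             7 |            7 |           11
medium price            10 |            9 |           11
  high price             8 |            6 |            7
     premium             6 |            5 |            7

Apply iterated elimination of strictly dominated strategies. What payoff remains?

Row premium is strictly dominated by row low price (7>6, 7>5, 11>7); eliminate premium.
Column high price is strictly dominated by medium price for Firm B (7<11, 9<11, 6<7); eliminate high price.
Row low price is strictly dominated by row medium price (10>7, 9>7); eliminate low price.
Row high price is strictly dominated by row medium price (10>8, 9>6); eliminate high price.
Column low price is strictly dominated by medium price for Firm B (9<10); eliminate low price.
Only (medium price, medium price) remains, with payoff 9.

9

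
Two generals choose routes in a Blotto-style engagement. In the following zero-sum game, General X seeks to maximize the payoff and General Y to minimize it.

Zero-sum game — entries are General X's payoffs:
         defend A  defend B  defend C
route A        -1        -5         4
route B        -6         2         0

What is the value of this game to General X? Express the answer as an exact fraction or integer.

-8/3

Column defend C is strictly dominated by defend A for General Y (it gives General X more in every row).
The remaining 2×2 game on (route A, route B) × (defend A, defend B) has no saddle point. Let General X play route A with probability p; indifference gives −p − 6(1−p) = −5p + 2(1−p), so p = 2/3.
Similarly General Y's optimal q on defend A is 7/12, and the value is -1·(7/12) + (-5)·(5/12) = -8/3.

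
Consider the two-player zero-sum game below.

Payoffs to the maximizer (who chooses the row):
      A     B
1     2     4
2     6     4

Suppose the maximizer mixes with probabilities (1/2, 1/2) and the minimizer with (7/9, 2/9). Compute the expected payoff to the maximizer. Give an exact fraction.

4

Against (7/9, 2/9), each row's expected payoff is 1: 22/9; 2: 50/9.
Taking the (1/2, 1/2)-weighted average: (1/2)·(22/9) + (1/2)·(50/9) = 4.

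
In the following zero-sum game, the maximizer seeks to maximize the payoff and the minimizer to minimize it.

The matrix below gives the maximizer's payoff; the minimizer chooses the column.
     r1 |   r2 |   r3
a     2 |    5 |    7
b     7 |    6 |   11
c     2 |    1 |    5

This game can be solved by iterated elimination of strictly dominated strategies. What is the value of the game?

6

Row c is strictly dominated by row b (7>2, 6>1, 11>5); eliminate c.
Column r3 is strictly dominated by r1 for the minimizer (2<7, 7<11); eliminate r3.
Row a is strictly dominated by row b (7>2, 6>5); eliminate a.
Column r1 is strictly dominated by r2 for the minimizer (6<7); eliminate r1.
Only (b, r2) remains, with payoff 6.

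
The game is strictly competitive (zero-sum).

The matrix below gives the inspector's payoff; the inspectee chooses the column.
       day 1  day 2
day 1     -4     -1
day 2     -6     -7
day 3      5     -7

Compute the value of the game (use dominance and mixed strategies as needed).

Row day 2 is strictly dominated by row day 1, so the inspector never plays it.
The remaining 2×2 game on (day 1, day 3) × (day 1, day 2) has no saddle point. Let the inspector play day 1 with probability p; indifference gives −4p + 5(1−p) = −p − 7(1−p), so p = 4/5.
Similarly the inspectee's optimal q on day 1 is 2/5, and the value is -4·(2/5) + (-1)·(3/5) = -11/5.

-11/5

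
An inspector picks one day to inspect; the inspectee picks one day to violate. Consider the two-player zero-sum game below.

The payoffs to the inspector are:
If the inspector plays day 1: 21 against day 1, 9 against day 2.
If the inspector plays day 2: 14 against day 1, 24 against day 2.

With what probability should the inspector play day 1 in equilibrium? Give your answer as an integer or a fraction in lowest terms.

5/11

Row minima are 9 and 14, so the inspector's maximin is 14; column maxima are 21 and 24, so the inspectee's minimax is 21. These differ, so the equilibrium is in mixed strategies.
Let the inspector play day 1 with probability p. The inspectee is indifferent when 21p + 14(1−p) = 9p + 24(1−p), giving p = 5/11.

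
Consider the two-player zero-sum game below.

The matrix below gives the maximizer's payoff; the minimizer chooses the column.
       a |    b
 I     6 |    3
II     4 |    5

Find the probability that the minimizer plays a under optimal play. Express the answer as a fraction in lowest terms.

1/2

Row minima are 3 and 4, so the maximizer's maximin is 4; column maxima are 6 and 5, so the minimizer's minimax is 5. These differ, so the equilibrium is in mixed strategies.
Let the minimizer play a with probability q. The maximizer is indifferent when 6q + 3(1−q) = 4q + 5(1−q), giving q = 1/2.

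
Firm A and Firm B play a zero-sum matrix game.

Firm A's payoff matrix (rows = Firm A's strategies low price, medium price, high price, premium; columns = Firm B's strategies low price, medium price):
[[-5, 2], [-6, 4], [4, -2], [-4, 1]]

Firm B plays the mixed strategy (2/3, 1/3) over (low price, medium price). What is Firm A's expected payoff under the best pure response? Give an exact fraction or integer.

2

low price: (-5)·(2/3) + (2)·(1/3) = -8/3.
medium price: (-6)·(2/3) + (4)·(1/3) = -8/3.
high price: (4)·(2/3) + (-2)·(1/3) = 2.
premium: (-4)·(2/3) + (1)·(1/3) = -7/3.
The best pure response is high price with expected payoff 2.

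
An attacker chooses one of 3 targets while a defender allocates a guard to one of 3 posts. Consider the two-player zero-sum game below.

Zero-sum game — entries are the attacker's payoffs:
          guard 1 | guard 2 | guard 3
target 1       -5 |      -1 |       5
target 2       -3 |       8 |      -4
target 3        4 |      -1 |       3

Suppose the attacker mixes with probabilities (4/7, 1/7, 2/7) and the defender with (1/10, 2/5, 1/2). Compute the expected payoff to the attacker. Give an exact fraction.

Against (1/10, 2/5, 1/2), each row's expected payoff is target 1: 8/5; target 2: 9/10; target 3: 3/2.
Taking the (4/7, 1/7, 2/7)-weighted average: (4/7)·(8/5) + (1/7)·(9/10) + (2/7)·(3/2) = 103/70.

103/70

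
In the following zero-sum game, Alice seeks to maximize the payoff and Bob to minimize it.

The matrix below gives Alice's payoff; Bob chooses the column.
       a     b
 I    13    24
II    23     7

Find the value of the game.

Row minima are 13 and 7, so Alice's maximin is 13; column maxima are 23 and 24, so Bob's minimax is 23. These differ, so the equilibrium is in mixed strategies.
Let Alice play I with probability p. Bob is indifferent when 13p + 23(1−p) = 24p + 7(1−p), giving p = 16/27.
Let Bob play a with probability q. Alice is indifferent when 13q + 24(1−q) = 23q + 7(1−q), giving q = 17/27.
The value is 13·(17/27) + (24)·(10/27) = 461/27.

461/27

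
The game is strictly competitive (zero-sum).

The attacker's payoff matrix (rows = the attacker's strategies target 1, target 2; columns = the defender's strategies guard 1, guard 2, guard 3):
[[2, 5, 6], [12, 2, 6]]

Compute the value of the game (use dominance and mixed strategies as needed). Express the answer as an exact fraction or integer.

Column guard 3 is strictly dominated by guard 2 for the defender (it gives the attacker more in every row).
The remaining 2×2 game on (target 1, target 2) × (guard 1, guard 2) has no saddle point. Let the attacker play target 1 with probability p; indifference gives 2p + 12(1−p) = 5p + 2(1−p), so p = 10/13.
Similarly the defender's optimal q on guard 1 is 3/13, and the value is 2·(3/13) + (5)·(10/13) = 56/13.

56/13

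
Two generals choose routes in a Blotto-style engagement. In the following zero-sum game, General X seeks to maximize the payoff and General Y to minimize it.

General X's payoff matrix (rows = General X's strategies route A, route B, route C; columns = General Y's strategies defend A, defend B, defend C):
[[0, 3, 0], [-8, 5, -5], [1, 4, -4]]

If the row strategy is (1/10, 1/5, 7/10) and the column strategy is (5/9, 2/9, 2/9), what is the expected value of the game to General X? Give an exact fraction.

-13/30

Against (5/9, 2/9, 2/9), each row's expected payoff is route A: 2/3; route B: -40/9; route C: 5/9.
Taking the (1/10, 1/5, 7/10)-weighted average: (1/10)·(2/3) + (1/5)·(-40/9) + (7/10)·(5/9) = -13/30.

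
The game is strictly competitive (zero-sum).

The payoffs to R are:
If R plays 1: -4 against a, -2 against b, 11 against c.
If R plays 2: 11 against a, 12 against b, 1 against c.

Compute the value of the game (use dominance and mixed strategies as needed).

Column b is strictly dominated by a for C (it gives R more in every row).
The remaining 2×2 game on (1, 2) × (a, c) has no saddle point. Let R play 1 with probability p; indifference gives −4p + 11(1−p) = 11p + (1−p), so p = 2/5.
Similarly C's optimal q on a is 2/5, and the value is -4·(2/5) + (11)·(3/5) = 5.

5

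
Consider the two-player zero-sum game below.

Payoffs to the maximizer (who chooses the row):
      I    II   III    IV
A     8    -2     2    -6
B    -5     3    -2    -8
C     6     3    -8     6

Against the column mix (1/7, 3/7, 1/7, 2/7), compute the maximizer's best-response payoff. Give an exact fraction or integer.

A: (8)·(1/7) + (-2)·(3/7) + (2)·(1/7) + (-6)·(2/7) = -8/7.
B: (-5)·(1/7) + (3)·(3/7) + (-2)·(1/7) + (-8)·(2/7) = -2.
C: (6)·(1/7) + (3)·(3/7) + (-8)·(1/7) + (6)·(2/7) = 19/7.
The best pure response is C with expected payoff 19/7.

19/7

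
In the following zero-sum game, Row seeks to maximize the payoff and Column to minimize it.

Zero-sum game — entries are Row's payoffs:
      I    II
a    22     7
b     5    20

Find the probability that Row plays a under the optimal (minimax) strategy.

Row minima are 7 and 5, so Row's maximin is 7; column maxima are 22 and 20, so Column's minimax is 20. These differ, so the equilibrium is in mixed strategies.
Let Row play a with probability p. Column is indifferent when 22p + 5(1−p) = 7p + 20(1−p), giving p = 1/2.

1/2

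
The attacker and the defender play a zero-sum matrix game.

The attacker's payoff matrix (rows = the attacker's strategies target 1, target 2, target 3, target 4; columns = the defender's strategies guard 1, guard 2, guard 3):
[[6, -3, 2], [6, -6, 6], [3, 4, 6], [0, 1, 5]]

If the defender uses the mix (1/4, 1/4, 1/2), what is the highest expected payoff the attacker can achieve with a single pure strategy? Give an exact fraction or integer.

target 1: (6)·(1/4) + (-3)·(1/4) + (2)·(1/2) = 7/4.
target 2: (6)·(1/4) + (-6)·(1/4) + (6)·(1/2) = 3.
target 3: (3)·(1/4) + (4)·(1/4) + (6)·(1/2) = 19/4.
target 4: (0)·(1/4) + (1)·(1/4) + (5)·(1/2) = 11/4.
The best pure response is target 3 with expected payoff 19/4.

19/4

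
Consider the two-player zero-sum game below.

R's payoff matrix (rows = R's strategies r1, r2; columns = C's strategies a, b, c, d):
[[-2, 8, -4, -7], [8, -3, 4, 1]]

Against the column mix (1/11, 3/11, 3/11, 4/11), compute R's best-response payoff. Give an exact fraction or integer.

r1: (-2)·(1/11) + (8)·(3/11) + (-4)·(3/11) + (-7)·(4/11) = -18/11.
r2: (8)·(1/11) + (-3)·(3/11) + (4)·(3/11) + (1)·(4/11) = 15/11.
The best pure response is r2 with expected payoff 15/11.

15/11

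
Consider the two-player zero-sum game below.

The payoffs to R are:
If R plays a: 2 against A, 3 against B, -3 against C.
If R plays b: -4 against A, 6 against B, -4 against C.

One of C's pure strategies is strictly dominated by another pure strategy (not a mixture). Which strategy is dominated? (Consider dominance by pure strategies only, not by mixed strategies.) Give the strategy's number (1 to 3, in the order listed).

2

C prefers columns that give R less. Compare B with A: 2 < 3, -4 < 6.
So A strictly dominates B for C; B is strictly dominated.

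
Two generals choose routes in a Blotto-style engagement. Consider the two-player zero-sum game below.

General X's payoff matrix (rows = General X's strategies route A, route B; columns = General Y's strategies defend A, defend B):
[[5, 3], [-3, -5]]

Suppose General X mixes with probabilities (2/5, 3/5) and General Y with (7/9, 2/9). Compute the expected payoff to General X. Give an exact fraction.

Against (7/9, 2/9), each row's expected payoff is route A: 41/9; route B: -31/9.
Taking the (2/5, 3/5)-weighted average: (2/5)·(41/9) + (3/5)·(-31/9) = -11/45.

-11/45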